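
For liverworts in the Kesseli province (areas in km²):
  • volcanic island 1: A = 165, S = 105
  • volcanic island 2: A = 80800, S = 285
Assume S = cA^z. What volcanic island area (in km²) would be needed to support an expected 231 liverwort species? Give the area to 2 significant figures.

z = ln(285/105) / ln(80800/165) = 0.9985 / 6.1938 = 0.1612
c = 105 / 165^0.1612 = 105 / 2.278 = 46.1
A = (231/46.1)^(1/0.1612) ⇒ ln A = ln(5.011)/0.1612 = 9.9967
A = e^9.9967 ≈ 21953 km²

22000 km²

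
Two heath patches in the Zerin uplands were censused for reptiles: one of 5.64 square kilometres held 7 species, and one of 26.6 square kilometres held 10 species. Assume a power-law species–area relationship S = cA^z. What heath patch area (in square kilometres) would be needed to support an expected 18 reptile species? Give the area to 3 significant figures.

z = ln(10/7) / ln(26.6/5.64) = 0.3567 / 1.5510 = 0.2300
c = 7 / 5.64^0.2300 = 7 / 1.489 = 4.703
A = (18/4.703)^(1/0.2300) ⇒ ln A = ln(3.828)/0.2300 = 5.8369
A = e^5.8369 ≈ 342.7 square kilometres

343 square kilometres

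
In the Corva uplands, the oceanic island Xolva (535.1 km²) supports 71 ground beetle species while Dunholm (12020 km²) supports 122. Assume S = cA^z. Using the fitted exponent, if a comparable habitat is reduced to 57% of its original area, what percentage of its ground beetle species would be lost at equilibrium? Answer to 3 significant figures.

9.32%

z = ln(122/71) / ln(12020/535.1) = 0.5413 / 3.1119 = 0.1740
S_new/S_old = (A_new/A_old)^z = 0.57^0.1740 = exp(0.1740 × -0.5621) = 0.9068
Fraction lost = 1 − 0.9068 = 0.09316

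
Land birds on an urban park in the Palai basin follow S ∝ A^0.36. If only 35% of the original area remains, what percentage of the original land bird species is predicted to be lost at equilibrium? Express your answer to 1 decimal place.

31.5%

S_new/S_old = (A_new/A_old)^z = 0.35^0.36
= exp(0.36 × ln 0.35) = exp(0.36 × -1.0498) = exp(-0.3779) ≈ 0.6853
Fraction lost = 1 − 0.6853 = 0.3147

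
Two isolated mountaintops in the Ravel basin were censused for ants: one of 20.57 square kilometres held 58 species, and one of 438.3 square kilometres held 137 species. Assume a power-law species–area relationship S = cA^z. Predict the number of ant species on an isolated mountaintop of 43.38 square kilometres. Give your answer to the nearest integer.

72

z = ln(137/58) / ln(438.3/20.57) = 0.8595 / 3.0591 = 0.2810
c = 58 / 20.57^0.2810 = 58 / 2.339 = 24.8
S₃ = 24.8 × 43.38^0.2810 = 24.8 × 2.884 ≈ 71.53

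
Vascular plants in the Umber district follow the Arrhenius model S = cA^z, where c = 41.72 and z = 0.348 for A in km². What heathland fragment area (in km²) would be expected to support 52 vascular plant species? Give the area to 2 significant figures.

1.9 km²

52 = 41.72 × A^0.348  ⇒  A^0.348 = 52/41.72 = 1.246
ln A = ln(1.246) / 0.348 = 0.2203 / 0.348 = 0.6329
A = e^0.6329 ≈ 1.883 km²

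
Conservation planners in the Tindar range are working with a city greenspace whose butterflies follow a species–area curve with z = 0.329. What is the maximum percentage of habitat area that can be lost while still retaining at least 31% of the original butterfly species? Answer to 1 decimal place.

97.2%

Need (A_new/A_old)^0.329 = 0.31, so A_new/A_old = 0.31^(1/0.329) = 0.31^3.04
ln(A_new/A_old) = ln 0.31 / 0.329 = -1.1712 / 0.329 = -3.5598
A_new/A_old = e^-3.5598 ≈ 0.02844
Fraction that can be lost = 1 − 0.02844 = 0.9716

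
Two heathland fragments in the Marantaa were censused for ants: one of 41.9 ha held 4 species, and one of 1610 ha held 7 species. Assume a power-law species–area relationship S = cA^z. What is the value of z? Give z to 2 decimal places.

Taking logs: ln S = ln c + z ln A, so z = (ln S₂ − ln S₁)/(ln A₂ − ln A₁).
z = ln(7/4) / ln(1610/41.9) = ln(1.75) / ln(38.42) = 0.5596 / 3.6487 = 0.1534

0.15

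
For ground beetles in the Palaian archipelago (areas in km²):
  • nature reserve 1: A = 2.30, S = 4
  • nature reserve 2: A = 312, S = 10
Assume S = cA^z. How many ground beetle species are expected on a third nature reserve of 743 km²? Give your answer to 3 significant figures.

z = ln(10/4) / ln(312/2.3) = 0.9163 / 4.9101 = 0.1866
c = 4 / 2.3^0.1866 = 4 / 1.168 = 3.424
S₃ = 3.424 × 743^0.1866 = 3.424 × 3.434 ≈ 11.76

11.8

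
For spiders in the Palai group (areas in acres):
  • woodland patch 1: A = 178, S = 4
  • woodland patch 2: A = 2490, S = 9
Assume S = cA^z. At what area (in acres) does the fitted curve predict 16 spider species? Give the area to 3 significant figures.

z = ln(9/4) / ln(2490/178) = 0.8109 / 2.6383 = 0.3074
c = 4 / 178^0.3074 = 4 / 4.917 = 0.8135
A = (16/0.8135)^(1/0.3074) ⇒ ln A = ln(19.67)/0.3074 = 9.6919
A = e^9.6919 ≈ 16186 acres

16200 acres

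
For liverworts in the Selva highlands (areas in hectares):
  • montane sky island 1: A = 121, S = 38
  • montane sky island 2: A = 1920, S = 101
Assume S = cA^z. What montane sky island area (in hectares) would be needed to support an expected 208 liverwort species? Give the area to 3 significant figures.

14800 hectares

z = ln(101/38) / ln(1920/121) = 0.9775 / 2.7643 = 0.3536
c = 38 / 121^0.3536 = 38 / 5.452 = 6.97
A = (208/6.97)^(1/0.3536) ⇒ ln A = ln(29.84)/0.3536 = 9.6029
A = e^9.6029 ≈ 14808 hectares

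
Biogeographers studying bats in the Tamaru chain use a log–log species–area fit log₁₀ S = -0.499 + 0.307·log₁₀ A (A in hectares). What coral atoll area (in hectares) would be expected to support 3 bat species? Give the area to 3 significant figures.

3 = 0.317 × A^0.307  ⇒  A^0.307 = 3/0.317 = 9.465
ln A = ln(9.465) / 0.307 = 2.2476 / 0.307 = 7.3212
A = e^7.3212 ≈ 1512 hectares

1510 hectares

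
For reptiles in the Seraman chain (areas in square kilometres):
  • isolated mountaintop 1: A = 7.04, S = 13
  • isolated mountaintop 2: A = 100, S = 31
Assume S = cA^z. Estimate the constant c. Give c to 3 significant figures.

z = ln(S₂/S₁) / ln(A₂/A₁) = ln(31/13) / ln(100/7.04) = 0.8690 / 2.6536 = 0.3275
c = S₁ / A₁^z = 13 / 7.04^0.3275 = 13 / 1.895 = 6.861

6.86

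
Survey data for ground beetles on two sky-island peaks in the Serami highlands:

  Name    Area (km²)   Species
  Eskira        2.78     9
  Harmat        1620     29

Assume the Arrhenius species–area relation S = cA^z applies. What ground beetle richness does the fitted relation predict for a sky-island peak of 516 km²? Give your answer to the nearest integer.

z = ln(29/9) / ln(1620/2.78) = 1.1701 / 6.3677 = 0.1838
c = 9 / 2.78^0.1838 = 9 / 1.207 = 7.458
S₃ = 7.458 × 516^0.1838 = 7.458 × 3.151 ≈ 23.5

24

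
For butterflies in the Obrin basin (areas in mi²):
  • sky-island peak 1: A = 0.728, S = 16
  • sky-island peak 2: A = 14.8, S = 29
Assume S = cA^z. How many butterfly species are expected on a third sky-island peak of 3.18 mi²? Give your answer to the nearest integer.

z = ln(29/16) / ln(14.8/0.728) = 0.5947 / 3.0121 = 0.1974
c = 16 / 0.728^0.1974 = 16 / 0.9392 = 17.03
S₃ = 17.03 × 3.18^0.1974 = 17.03 × 1.257 ≈ 21.41

21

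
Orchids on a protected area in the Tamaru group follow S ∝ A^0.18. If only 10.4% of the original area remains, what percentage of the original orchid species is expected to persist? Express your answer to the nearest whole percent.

67%

S_new/S_old = (A_new/A_old)^z = 0.104^0.18
= exp(0.18 × ln 0.104) = exp(0.18 × -2.2634) = exp(-0.4074) ≈ 0.6654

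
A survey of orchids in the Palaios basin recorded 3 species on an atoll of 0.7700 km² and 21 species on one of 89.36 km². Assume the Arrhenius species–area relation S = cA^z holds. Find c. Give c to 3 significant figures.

z = ln(S₂/S₁) / ln(A₂/A₁) = ln(21/3) / ln(89.36/0.77) = 1.9459 / 4.7540 = 0.4093
c = S₁ / A₁^z = 3 / 0.77^0.4093 = 3 / 0.8985 = 3.339

3.34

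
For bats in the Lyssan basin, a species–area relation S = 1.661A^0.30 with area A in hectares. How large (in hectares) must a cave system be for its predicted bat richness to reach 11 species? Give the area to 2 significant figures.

11 = 1.661 × A^0.3  ⇒  A^0.3 = 11/1.661 = 6.623
ln A = ln(6.623) / 0.3 = 1.8905 / 0.3 = 6.3016
A = e^6.3016 ≈ 545.4 hectares

550 hectares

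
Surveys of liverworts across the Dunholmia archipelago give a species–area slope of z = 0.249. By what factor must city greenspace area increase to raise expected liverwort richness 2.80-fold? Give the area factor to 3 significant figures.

(A₂/A₁)^0.249 = 2.8, so A₂/A₁ = 2.8^(1/0.249) = 2.8^4.016
ln(A₂/A₁) = ln 2.8 / 0.249 = 1.0296 / 0.249 = 4.1350
A₂/A₁ = e^4.1350 ≈ 62.49

62.5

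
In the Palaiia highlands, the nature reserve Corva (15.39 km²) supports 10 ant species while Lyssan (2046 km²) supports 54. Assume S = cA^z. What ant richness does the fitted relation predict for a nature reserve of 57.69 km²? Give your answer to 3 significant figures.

15.8

z = ln(54/10) / ln(2046/15.39) = 1.6864 / 4.8899 = 0.3449
c = 10 / 15.39^0.3449 = 10 / 2.567 = 3.895
S₃ = 3.895 × 57.69^0.3449 = 3.895 × 4.049 ≈ 15.77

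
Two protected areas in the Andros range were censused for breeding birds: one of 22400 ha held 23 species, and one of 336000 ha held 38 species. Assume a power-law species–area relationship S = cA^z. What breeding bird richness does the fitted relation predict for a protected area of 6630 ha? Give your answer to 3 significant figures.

18.4

z = ln(38/23) / ln(336000/22400) = 0.5021 / 2.7081 = 0.1854
c = 23 / 22400^0.1854 = 23 / 6.406 = 3.591
S₃ = 3.591 × 6630^0.1854 = 3.591 × 5.111 ≈ 18.35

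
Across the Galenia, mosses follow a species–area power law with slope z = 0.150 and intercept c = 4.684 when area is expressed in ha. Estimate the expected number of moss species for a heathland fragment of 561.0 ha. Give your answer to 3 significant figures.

12.1

S = 4.684 × 561^0.15 = 4.684 × 2.584 ≈ 12.1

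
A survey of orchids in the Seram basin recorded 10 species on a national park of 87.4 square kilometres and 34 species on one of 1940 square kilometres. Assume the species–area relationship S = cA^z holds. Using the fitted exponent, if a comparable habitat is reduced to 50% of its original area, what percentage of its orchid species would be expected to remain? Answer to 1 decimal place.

76.1%

z = ln(34/10) / ln(1940/87.4) = 1.2238 / 3.0999 = 0.3948
S_new/S_old = (A_new/A_old)^z = 0.5^0.3948 = exp(0.3948 × -0.6931) = 0.7606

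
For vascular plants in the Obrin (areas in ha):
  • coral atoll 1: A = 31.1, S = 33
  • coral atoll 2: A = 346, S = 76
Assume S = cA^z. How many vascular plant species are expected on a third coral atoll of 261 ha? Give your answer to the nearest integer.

69

z = ln(76/33) / ln(346/31.1) = 0.8342 / 2.4092 = 0.3463
c = 33 / 31.1^0.3463 = 33 / 3.288 = 10.04
S₃ = 10.04 × 261^0.3463 = 10.04 × 6.867 ≈ 68.93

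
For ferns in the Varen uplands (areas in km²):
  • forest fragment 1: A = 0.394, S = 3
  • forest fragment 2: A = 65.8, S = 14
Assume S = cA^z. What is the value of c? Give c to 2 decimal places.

z = ln(S₂/S₁) / ln(A₂/A₁) = ln(14/3) / ln(65.8/0.394) = 1.5404 / 5.1180 = 0.3010
c = S₁ / A₁^z = 3 / 0.394^0.3010 = 3 / 0.7555 = 3.971

3.97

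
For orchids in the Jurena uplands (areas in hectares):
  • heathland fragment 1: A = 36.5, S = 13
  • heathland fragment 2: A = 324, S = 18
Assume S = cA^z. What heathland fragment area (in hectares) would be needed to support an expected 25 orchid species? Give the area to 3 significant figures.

2940 hectares

z = ln(18/13) / ln(324/36.5) = 0.3254 / 2.1834 = 0.1490
c = 13 / 36.5^0.1490 = 13 / 1.709 = 7.605
A = (25/7.605)^(1/0.1490) ⇒ ln A = ln(3.287)/0.1490 = 7.9849
A = e^7.9849 ≈ 2936 hectares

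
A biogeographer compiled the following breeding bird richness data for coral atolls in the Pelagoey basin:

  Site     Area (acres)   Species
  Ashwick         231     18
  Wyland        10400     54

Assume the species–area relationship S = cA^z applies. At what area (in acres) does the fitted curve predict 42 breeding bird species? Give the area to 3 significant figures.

4350 acres

z = ln(54/18) / ln(10400/231) = 1.0986 / 3.8071 = 0.2886
c = 18 / 231^0.2886 = 18 / 4.809 = 3.743
A = (42/3.743)^(1/0.2886) ⇒ ln A = ln(11.22)/0.2886 = 8.3787
A = e^8.3787 ≈ 4353 acres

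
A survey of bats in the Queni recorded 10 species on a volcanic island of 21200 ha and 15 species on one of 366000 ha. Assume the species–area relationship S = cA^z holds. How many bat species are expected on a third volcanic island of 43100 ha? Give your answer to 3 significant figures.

z = ln(15/10) / ln(366000/21200) = 0.4055 / 2.8486 = 0.1423
c = 10 / 21200^0.1423 = 10 / 4.129 = 2.422
S₃ = 2.422 × 43100^0.1423 = 2.422 × 4.567 ≈ 11.06

11.1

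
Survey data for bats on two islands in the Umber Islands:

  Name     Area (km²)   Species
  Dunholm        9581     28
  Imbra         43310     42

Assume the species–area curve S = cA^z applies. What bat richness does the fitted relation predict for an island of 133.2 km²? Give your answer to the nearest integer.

z = ln(42/28) / ln(43310/9581) = 0.4055 / 1.5086 = 0.2688
c = 28 / 9581^0.2688 = 28 / 11.75 = 2.383
S₃ = 2.383 × 133.2^0.2688 = 2.383 × 3.724 ≈ 8.873

9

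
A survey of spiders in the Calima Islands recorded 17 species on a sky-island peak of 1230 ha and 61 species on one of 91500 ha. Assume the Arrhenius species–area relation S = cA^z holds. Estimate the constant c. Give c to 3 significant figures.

2.06

z = ln(S₂/S₁) / ln(A₂/A₁) = ln(61/17) / ln(91500/1230) = 1.2777 / 4.3093 = 0.2965
c = S₁ / A₁^z = 17 / 1230^0.2965 = 17 / 8.244 = 2.062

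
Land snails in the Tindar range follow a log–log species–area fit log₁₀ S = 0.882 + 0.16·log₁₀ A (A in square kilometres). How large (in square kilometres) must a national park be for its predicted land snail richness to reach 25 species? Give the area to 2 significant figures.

1700 square kilometres

25 = 7.621 × A^0.16  ⇒  A^0.16 = 25/7.621 = 3.28
ln A = ln(3.28) / 0.16 = 1.1880 / 0.16 = 7.4250
A = e^7.4250 ≈ 1677 square kilometres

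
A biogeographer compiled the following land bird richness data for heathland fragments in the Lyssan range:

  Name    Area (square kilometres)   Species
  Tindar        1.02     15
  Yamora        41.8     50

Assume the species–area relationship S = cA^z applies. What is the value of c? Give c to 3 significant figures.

z = ln(S₂/S₁) / ln(A₂/A₁) = ln(50/15) / ln(41.8/1.02) = 1.2040 / 3.7131 = 0.3243
c = S₁ / A₁^z = 15 / 1.02^0.3243 = 15 / 1.006 = 14.9

14.9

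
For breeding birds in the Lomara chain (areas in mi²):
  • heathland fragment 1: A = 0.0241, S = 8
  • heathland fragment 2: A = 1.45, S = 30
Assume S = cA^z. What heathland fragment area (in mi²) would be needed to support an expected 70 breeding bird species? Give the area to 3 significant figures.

z = ln(30/8) / ln(1.45/0.0241) = 1.3218 / 4.0971 = 0.3226
c = 8 / 0.0241^0.3226 = 8 / 0.3006 = 26.61
A = (70/26.61)^(1/0.3226) ⇒ ln A = ln(2.63)/0.3226 = 2.9980
A = e^2.9980 ≈ 20.04 mi²

20.0 mi²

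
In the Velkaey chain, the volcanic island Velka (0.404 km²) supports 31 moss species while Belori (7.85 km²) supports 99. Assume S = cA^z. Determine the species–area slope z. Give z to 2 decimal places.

Taking logs: ln S = ln c + z ln A, so z = (ln S₂ − ln S₁)/(ln A₂ − ln A₁).
z = ln(99/31) / ln(7.85/0.404) = ln(3.194) / ln(19.43) = 1.1611 / 2.9669 = 0.3914

0.39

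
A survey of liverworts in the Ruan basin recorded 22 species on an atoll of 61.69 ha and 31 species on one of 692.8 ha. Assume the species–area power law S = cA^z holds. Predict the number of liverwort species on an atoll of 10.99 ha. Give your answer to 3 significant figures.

z = ln(31/22) / ln(692.8/61.69) = 0.3429 / 2.4186 = 0.1418
c = 22 / 61.69^0.1418 = 22 / 1.794 = 12.26
S₃ = 12.26 × 10.99^0.1418 = 12.26 × 1.405 ≈ 17.23

17.2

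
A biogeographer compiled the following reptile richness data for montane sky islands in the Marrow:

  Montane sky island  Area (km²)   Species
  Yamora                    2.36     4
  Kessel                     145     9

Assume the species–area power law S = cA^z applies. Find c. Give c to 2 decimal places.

3.38

z = ln(S₂/S₁) / ln(A₂/A₁) = ln(9/4) / ln(145/2.36) = 0.8109 / 4.1181 = 0.1969
c = S₁ / A₁^z = 4 / 2.36^0.1969 = 4 / 1.184 = 3.378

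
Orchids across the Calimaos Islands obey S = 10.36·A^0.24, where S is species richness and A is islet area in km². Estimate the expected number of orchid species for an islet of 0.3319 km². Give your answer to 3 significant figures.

7.95

S = 10.36 × 0.3319^0.24 = 10.36 × 0.7674 ≈ 7.951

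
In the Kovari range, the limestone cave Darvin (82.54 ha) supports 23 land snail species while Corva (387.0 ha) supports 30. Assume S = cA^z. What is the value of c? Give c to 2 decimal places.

10.77

z = ln(S₂/S₁) / ln(A₂/A₁) = ln(30/23) / ln(387/82.54) = 0.2657 / 1.5451 = 0.1720
c = S₁ / A₁^z = 23 / 82.54^0.1720 = 23 / 2.136 = 10.77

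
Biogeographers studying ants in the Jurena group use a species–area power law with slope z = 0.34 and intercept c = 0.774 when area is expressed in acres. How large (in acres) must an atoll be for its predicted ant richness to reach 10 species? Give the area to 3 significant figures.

1860 acres

10 = 0.774 × A^0.34  ⇒  A^0.34 = 10/0.774 = 12.92
ln A = ln(12.92) / 0.34 = 2.5588 / 0.34 = 7.5258
A = e^7.5258 ≈ 1855 acres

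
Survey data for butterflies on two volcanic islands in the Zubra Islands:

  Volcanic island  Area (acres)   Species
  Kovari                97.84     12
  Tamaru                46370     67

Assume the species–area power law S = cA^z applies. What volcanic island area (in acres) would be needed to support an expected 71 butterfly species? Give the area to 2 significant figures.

57000 acres

z = ln(67/12) / ln(46370/97.84) = 1.7198 / 6.1611 = 0.2791
c = 12 / 97.84^0.2791 = 12 / 3.594 = 3.339
A = (71/3.339)^(1/0.2791) ⇒ ln A = ln(21.27)/0.2791 = 10.9521
A = e^10.9521 ≈ 57076 acres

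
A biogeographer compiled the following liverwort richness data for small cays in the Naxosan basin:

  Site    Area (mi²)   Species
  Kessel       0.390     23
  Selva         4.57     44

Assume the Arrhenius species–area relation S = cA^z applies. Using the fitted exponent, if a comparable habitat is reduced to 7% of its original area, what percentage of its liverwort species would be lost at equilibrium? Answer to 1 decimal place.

50.4%

z = ln(44/23) / ln(4.57/0.39) = 0.6487 / 2.4611 = 0.2636
S_new/S_old = (A_new/A_old)^z = 0.07^0.2636 = exp(0.2636 × -2.6593) = 0.4961
Fraction lost = 1 − 0.4961 = 0.5039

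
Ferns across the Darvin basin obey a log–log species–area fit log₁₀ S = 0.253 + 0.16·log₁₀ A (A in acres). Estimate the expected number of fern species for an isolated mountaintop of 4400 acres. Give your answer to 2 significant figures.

6.9

S = 1.791 × 4400^0.16 = 1.791 × 3.828 ≈ 6.854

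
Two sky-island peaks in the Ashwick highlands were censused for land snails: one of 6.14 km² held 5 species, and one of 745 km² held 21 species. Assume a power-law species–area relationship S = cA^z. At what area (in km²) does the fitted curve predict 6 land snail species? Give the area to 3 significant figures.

z = ln(21/5) / ln(745/6.14) = 1.4351 / 4.7986 = 0.2991
c = 5 / 6.14^0.2991 = 5 / 1.721 = 2.906
A = (6/2.906)^(1/0.2991) ⇒ ln A = ln(2.065)/0.2991 = 2.4245
A = e^2.4245 ≈ 11.3 km²

11.3 km²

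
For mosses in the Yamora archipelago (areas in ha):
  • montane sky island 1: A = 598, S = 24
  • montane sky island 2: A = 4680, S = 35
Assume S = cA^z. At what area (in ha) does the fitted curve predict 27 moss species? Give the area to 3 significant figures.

z = ln(35/24) / ln(4680/598) = 0.3773 / 2.0575 = 0.1834
c = 24 / 598^0.1834 = 24 / 3.23 = 7.431
A = (27/7.431)^(1/0.1834) ⇒ ln A = ln(3.634)/0.1834 = 7.0359
A = e^7.0359 ≈ 1137 ha

1140 ha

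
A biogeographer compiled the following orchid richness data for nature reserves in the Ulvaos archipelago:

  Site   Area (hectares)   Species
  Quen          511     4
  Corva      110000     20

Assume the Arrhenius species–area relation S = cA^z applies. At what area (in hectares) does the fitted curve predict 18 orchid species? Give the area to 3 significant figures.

77400 hectares

z = ln(20/4) / ln(110000/511) = 1.6094 / 5.3719 = 0.2996
c = 4 / 511^0.2996 = 4 / 6.478 = 0.6175
A = (18/0.6175)^(1/0.2996) ⇒ ln A = ln(29.15)/0.2996 = 11.2566
A = e^11.2566 ≈ 77387 hectares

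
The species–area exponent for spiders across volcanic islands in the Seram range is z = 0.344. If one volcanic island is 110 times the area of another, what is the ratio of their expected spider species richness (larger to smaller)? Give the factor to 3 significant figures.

S₂/S₁ = (A₂/A₁)^z = 110^0.344
ln(S₂/S₁) = 0.344 × ln 110 = 0.344 × 4.7005 = 1.6170
S₂/S₁ = e^1.6170 ≈ 5.038

5.04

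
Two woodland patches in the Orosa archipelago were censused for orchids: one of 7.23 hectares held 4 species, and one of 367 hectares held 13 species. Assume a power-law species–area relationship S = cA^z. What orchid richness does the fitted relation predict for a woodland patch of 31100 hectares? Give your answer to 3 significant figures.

z = ln(13/4) / ln(367/7.23) = 1.1787 / 3.9271 = 0.3001
c = 4 / 7.23^0.3001 = 4 / 1.811 = 2.209
S₃ = 2.209 × 31100^0.3001 = 2.209 × 22.31 ≈ 49.27

49.3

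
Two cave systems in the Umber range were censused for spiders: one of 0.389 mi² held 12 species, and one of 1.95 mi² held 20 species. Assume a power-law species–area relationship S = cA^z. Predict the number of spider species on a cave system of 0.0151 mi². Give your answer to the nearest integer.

z = ln(20/12) / ln(1.95/0.389) = 0.5108 / 1.6120 = 0.3169
c = 12 / 0.389^0.3169 = 12 / 0.7414 = 16.19
S₃ = 16.19 × 0.0151^0.3169 = 16.19 × 0.2648 ≈ 4.286

4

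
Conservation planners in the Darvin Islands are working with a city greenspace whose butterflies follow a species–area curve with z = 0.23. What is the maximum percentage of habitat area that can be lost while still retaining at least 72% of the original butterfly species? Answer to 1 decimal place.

76.0%

Need (A_new/A_old)^0.23 = 0.72, so A_new/A_old = 0.72^(1/0.23) = 0.72^4.348
ln(A_new/A_old) = ln 0.72 / 0.23 = -0.3285 / 0.23 = -1.4283
A_new/A_old = e^-1.4283 ≈ 0.2397
Fraction that can be lost = 1 − 0.2397 = 0.7603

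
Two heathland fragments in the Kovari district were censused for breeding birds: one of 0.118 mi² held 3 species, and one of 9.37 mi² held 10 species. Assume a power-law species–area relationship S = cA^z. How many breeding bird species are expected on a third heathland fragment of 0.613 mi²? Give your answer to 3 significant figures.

4.72

z = ln(10/3) / ln(9.37/0.118) = 1.2040 / 4.3746 = 0.2752
c = 3 / 0.118^0.2752 = 3 / 0.5553 = 5.402
S₃ = 5.402 × 0.613^0.2752 = 5.402 × 0.874 ≈ 4.721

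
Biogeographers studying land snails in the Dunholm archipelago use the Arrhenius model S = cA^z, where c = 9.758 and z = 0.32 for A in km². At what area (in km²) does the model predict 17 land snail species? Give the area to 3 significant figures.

5.67 km²

17 = 9.758 × A^0.32  ⇒  A^0.32 = 17/9.758 = 1.742
ln A = ln(1.742) / 0.32 = 0.5551 / 0.32 = 1.7348
A = e^1.7348 ≈ 5.668 km²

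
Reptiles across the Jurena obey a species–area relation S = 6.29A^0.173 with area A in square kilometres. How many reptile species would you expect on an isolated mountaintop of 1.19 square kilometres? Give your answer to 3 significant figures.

S = 6.29 × 1.19^0.173 = 6.29 × 1.031 ≈ 6.482

6.48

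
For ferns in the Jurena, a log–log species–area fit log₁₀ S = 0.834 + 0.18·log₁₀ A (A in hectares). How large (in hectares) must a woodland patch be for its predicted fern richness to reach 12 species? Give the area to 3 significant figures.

23.0 hectares

12 = 6.823 × A^0.18  ⇒  A^0.18 = 12/6.823 = 1.759
ln A = ln(1.759) / 0.18 = 0.5646 / 0.18 = 3.1364
A = e^3.1364 ≈ 23.02 hectares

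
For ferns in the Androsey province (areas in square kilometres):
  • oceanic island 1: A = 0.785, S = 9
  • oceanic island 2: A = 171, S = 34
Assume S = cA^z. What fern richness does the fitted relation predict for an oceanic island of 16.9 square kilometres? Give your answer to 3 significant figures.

z = ln(34/9) / ln(171/0.785) = 1.3291 / 5.3837 = 0.2469
c = 9 / 0.785^0.2469 = 9 / 0.942 = 9.554
S₃ = 9.554 × 16.9^0.2469 = 9.554 × 2.01 ≈ 19.2

19.2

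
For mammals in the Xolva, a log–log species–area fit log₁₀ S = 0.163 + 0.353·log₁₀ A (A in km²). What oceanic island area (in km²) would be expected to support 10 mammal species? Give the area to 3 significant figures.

235 km²

10 = 1.455 × A^0.353  ⇒  A^0.353 = 10/1.455 = 6.871
ln A = ln(6.871) / 0.353 = 1.9273 / 0.353 = 5.4597
A = e^5.4597 ≈ 235 km²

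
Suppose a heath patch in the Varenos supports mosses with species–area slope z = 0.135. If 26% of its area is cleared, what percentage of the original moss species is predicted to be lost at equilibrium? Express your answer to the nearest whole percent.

S_new/S_old = (A_new/A_old)^z = 0.74^0.135
= exp(0.135 × ln 0.74) = exp(0.135 × -0.3011) = exp(-0.0406) ≈ 0.9602
Fraction lost = 1 − 0.9602 = 0.03983

4%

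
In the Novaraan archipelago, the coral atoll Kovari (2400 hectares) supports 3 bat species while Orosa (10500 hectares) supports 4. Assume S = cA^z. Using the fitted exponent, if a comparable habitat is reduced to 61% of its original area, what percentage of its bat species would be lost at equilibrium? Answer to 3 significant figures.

z = ln(4/3) / ln(10500/2400) = 0.2877 / 1.4759 = 0.1949
S_new/S_old = (A_new/A_old)^z = 0.61^0.1949 = exp(0.1949 × -0.4943) = 0.9081
Fraction lost = 1 − 0.9081 = 0.09185

9.19%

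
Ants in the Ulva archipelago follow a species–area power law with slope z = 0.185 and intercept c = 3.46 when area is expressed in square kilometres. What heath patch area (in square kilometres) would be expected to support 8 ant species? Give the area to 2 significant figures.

8 = 3.46 × A^0.185  ⇒  A^0.185 = 8/3.46 = 2.312
ln A = ln(2.312) / 0.185 = 0.8382 / 0.185 = 4.5307
A = e^4.5307 ≈ 92.82 square kilometres

93 square kilometres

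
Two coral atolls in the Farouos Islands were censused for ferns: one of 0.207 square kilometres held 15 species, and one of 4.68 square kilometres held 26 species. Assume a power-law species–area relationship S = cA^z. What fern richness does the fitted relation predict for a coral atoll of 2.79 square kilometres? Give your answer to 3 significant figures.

23.7

z = ln(26/15) / ln(4.68/0.207) = 0.5500 / 3.1183 = 0.1764
c = 15 / 0.207^0.1764 = 15 / 0.7574 = 19.8
S₃ = 19.8 × 2.79^0.1764 = 19.8 × 1.198 ≈ 23.73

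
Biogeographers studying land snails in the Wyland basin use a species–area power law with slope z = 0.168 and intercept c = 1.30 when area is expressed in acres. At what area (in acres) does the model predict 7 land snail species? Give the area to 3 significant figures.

7 = 1.3 × A^0.168  ⇒  A^0.168 = 7/1.3 = 5.385
ln A = ln(5.385) / 0.168 = 1.6835 / 0.168 = 10.0211
A = e^10.0211 ≈ 22496 acres

22500 acres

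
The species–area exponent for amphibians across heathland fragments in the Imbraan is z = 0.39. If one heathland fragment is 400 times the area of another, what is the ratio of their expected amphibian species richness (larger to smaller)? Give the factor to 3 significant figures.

10.3

S₂/S₁ = (A₂/A₁)^z = 400^0.39
ln(S₂/S₁) = 0.39 × ln 400 = 0.39 × 5.9915 = 2.3367
S₂/S₁ = e^2.3367 ≈ 10.35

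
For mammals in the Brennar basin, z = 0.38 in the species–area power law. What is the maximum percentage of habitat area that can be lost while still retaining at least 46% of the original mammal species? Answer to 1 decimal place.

Need (A_new/A_old)^0.38 = 0.46, so A_new/A_old = 0.46^(1/0.38) = 0.46^2.632
ln(A_new/A_old) = ln 0.46 / 0.38 = -0.7765 / 0.38 = -2.0435
A_new/A_old = e^-2.0435 ≈ 0.1296
Fraction that can be lost = 1 − 0.1296 = 0.8704

87.0%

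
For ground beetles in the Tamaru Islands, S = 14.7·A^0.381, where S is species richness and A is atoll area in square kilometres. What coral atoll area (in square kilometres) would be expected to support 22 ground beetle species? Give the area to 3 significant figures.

22 = 14.7 × A^0.381  ⇒  A^0.381 = 22/14.7 = 1.497
ln A = ln(1.497) / 0.381 = 0.4032 / 0.381 = 1.0583
A = e^1.0583 ≈ 2.881 square kilometres

2.88 square kilometres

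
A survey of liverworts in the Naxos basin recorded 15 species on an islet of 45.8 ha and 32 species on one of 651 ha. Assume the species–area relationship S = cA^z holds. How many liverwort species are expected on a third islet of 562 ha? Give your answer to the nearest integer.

z = ln(32/15) / ln(651/45.8) = 0.7577 / 2.6542 = 0.2855
c = 15 / 45.8^0.2855 = 15 / 2.979 = 5.035
S₃ = 5.035 × 562^0.2855 = 5.035 × 6.095 ≈ 30.68

31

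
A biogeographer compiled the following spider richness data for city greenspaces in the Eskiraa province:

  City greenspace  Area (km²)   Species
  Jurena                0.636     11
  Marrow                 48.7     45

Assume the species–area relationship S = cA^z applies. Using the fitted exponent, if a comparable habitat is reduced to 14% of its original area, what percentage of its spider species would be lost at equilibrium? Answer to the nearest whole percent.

z = ln(45/11) / ln(48.7/0.636) = 1.4088 / 4.3382 = 0.3247
S_new/S_old = (A_new/A_old)^z = 0.14^0.3247 = exp(0.3247 × -1.9661) = 0.5281
Fraction lost = 1 − 0.5281 = 0.4719

47%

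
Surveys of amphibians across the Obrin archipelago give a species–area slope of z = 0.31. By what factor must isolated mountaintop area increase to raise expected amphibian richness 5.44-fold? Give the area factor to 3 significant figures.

(A₂/A₁)^0.31 = 5.44, so A₂/A₁ = 5.44^(1/0.31) = 5.44^3.226
ln(A₂/A₁) = ln 5.44 / 0.31 = 1.6938 / 0.31 = 5.4638
A₂/A₁ = e^5.4638 ≈ 236

236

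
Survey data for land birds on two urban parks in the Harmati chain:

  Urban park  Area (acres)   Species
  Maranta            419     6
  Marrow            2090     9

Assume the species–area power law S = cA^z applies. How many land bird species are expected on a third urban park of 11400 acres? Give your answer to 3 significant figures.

13.8

z = ln(9/6) / ln(2090/419) = 0.4055 / 1.6070 = 0.2523
c = 6 / 419^0.2523 = 6 / 4.588 = 1.308
S₃ = 1.308 × 11400^0.2523 = 1.308 × 10.56 ≈ 13.81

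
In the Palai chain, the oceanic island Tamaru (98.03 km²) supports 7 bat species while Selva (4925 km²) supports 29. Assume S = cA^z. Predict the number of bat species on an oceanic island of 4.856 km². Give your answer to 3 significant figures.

2.35

z = ln(29/7) / ln(4925/98.03) = 1.4214 / 3.9168 = 0.3629
c = 7 / 98.03^0.3629 = 7 / 5.28 = 1.326
S₃ = 1.326 × 4.856^0.3629 = 1.326 × 1.774 ≈ 2.352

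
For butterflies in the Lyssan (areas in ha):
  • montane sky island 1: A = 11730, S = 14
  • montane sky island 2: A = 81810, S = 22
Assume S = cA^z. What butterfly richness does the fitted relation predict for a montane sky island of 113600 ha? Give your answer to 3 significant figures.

z = ln(22/14) / ln(81810/11730) = 0.4520 / 1.9422 = 0.2327
c = 14 / 11730^0.2327 = 14 / 8.851 = 1.582
S₃ = 1.582 × 113600^0.2327 = 1.582 × 15.01 ≈ 23.75

23.7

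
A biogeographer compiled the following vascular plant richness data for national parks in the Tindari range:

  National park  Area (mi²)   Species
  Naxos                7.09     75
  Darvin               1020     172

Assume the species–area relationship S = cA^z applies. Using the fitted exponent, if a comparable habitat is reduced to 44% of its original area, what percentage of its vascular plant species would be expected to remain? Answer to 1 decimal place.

z = ln(172/75) / ln(1020/7.09) = 0.8300 / 4.9689 = 0.1670
S_new/S_old = (A_new/A_old)^z = 0.44^0.1670 = exp(0.1670 × -0.8210) = 0.8719

87.2%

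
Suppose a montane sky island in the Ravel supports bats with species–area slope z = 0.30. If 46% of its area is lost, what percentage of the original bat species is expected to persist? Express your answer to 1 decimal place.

S_new/S_old = (A_new/A_old)^z = 0.54^0.3
= exp(0.3 × ln 0.54) = exp(0.3 × -0.6162) = exp(-0.1849) ≈ 0.8312

83.1%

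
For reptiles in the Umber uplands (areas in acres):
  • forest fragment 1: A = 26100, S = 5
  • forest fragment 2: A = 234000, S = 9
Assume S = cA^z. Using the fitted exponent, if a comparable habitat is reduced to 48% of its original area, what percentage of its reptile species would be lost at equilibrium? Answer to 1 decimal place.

z = ln(9/5) / ln(234000/26100) = 0.5878 / 2.1934 = 0.2680
S_new/S_old = (A_new/A_old)^z = 0.48^0.2680 = exp(0.2680 × -0.7340) = 0.8214
Fraction lost = 1 − 0.8214 = 0.1786

17.9%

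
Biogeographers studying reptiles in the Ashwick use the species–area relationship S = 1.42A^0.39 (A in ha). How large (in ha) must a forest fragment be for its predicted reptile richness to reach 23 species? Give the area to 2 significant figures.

23 = 1.42 × A^0.39  ⇒  A^0.39 = 23/1.42 = 16.2
ln A = ln(16.2) / 0.39 = 2.7848 / 0.39 = 7.1406
A = e^7.1406 ≈ 1262 ha

1300 ha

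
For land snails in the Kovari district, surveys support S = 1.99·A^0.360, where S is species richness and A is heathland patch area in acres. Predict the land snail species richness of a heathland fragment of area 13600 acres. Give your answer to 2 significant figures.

61

S = 1.99 × 13600^0.36
ln S = ln 1.99 + 0.36 × ln 13600 = 0.6881 + 0.36 × 9.5178 = 4.1146
S = e^4.1146 ≈ 61.22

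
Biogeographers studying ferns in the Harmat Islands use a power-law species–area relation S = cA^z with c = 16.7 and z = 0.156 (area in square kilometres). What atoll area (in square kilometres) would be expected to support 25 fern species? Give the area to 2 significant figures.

25 = 16.7 × A^0.156  ⇒  A^0.156 = 25/16.7 = 1.497
ln A = ln(1.497) / 0.156 = 0.4035 / 0.156 = 2.5863
A = e^2.5863 ≈ 13.28 square kilometres

13 square kilometres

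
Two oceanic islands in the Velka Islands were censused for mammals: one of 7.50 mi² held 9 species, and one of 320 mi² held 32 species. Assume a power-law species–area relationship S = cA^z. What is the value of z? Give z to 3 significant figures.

Taking logs: ln S = ln c + z ln A, so z = (ln S₂ − ln S₁)/(ln A₂ − ln A₁).
z = ln(32/9) / ln(320/7.5) = ln(3.556) / ln(42.67) = 1.2685 / 3.7534 = 0.3380

0.338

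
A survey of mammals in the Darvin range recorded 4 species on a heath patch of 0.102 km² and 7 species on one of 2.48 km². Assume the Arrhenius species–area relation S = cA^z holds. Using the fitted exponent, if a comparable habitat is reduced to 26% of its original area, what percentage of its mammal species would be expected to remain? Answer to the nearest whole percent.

z = ln(7/4) / ln(2.48/0.102) = 0.5596 / 3.1910 = 0.1754
S_new/S_old = (A_new/A_old)^z = 0.26^0.1754 = exp(0.1754 × -1.3471) = 0.7896

79%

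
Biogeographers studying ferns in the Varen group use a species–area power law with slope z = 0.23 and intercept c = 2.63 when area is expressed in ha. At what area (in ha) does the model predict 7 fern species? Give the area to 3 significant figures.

70.5 ha

7 = 2.63 × A^0.23  ⇒  A^0.23 = 7/2.63 = 2.662
ln A = ln(2.662) / 0.23 = 0.9789 / 0.23 = 4.2562
A = e^4.2562 ≈ 70.54 ha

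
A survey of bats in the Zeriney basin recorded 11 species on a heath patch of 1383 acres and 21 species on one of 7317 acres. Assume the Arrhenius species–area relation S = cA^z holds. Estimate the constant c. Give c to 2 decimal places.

0.66

z = ln(S₂/S₁) / ln(A₂/A₁) = ln(21/11) / ln(7317/1383) = 0.6466 / 1.6659 = 0.3881
c = S₁ / A₁^z = 11 / 1383^0.3881 = 11 / 16.56 = 0.6642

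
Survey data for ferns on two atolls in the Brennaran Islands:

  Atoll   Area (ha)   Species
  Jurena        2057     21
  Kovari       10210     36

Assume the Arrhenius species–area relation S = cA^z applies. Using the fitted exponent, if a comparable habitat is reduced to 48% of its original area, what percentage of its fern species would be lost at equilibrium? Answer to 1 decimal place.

z = ln(36/21) / ln(10210/2057) = 0.5390 / 1.6021 = 0.3364
S_new/S_old = (A_new/A_old)^z = 0.48^0.3364 = exp(0.3364 × -0.7340) = 0.7812
Fraction lost = 1 − 0.7812 = 0.2188

21.9%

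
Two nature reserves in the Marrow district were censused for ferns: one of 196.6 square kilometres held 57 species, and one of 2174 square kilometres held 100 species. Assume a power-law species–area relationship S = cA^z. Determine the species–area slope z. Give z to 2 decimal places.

Taking logs: ln S = ln c + z ln A, so z = (ln S₂ − ln S₁)/(ln A₂ − ln A₁).
z = ln(100/57) / ln(2174/196.6) = ln(1.754) / ln(11.06) = 0.5621 / 2.4032 = 0.2339

0.23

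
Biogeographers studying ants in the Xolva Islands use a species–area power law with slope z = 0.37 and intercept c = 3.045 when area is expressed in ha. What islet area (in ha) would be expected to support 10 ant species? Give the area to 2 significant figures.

10 = 3.045 × A^0.37  ⇒  A^0.37 = 10/3.045 = 3.284
ln A = ln(3.284) / 0.37 = 1.1891 / 0.37 = 3.2137
A = e^3.2137 ≈ 24.87 ha

25 ha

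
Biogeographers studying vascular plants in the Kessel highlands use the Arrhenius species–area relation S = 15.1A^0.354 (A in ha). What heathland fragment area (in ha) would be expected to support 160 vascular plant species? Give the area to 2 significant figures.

790 ha

160 = 15.1 × A^0.354  ⇒  A^0.354 = 160/15.1 = 10.6
ln A = ln(10.6) / 0.354 = 2.3605 / 0.354 = 6.6680
A = e^6.6680 ≈ 786.8 ha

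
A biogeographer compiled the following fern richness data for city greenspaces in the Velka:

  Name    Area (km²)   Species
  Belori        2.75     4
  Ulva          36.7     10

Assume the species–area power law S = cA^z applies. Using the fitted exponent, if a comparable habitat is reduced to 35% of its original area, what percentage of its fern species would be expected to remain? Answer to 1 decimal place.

69.0%

z = ln(10/4) / ln(36.7/2.75) = 0.9163 / 2.5912 = 0.3536
S_new/S_old = (A_new/A_old)^z = 0.35^0.3536 = exp(0.3536 × -1.0498) = 0.6899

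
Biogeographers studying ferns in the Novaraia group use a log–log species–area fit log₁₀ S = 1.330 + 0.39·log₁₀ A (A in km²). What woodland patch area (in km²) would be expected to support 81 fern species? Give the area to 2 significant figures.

81 = 21.38 × A^0.39  ⇒  A^0.39 = 81/21.38 = 3.789
ln A = ln(3.789) / 0.39 = 1.3320 / 0.39 = 3.4154
A = e^3.4154 ≈ 30.43 km²

30 km²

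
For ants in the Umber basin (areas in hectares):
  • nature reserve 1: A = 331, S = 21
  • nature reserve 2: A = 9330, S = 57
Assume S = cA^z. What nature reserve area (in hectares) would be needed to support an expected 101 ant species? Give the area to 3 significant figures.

z = ln(57/21) / ln(9330/331) = 0.9985 / 3.3389 = 0.2991
c = 21 / 331^0.2991 = 21 / 5.67 = 3.704
A = (101/3.704)^(1/0.2991) ⇒ ln A = ln(27.27)/0.2991 = 11.0539
A = e^11.0539 ≈ 63188 hectares

63200 hectares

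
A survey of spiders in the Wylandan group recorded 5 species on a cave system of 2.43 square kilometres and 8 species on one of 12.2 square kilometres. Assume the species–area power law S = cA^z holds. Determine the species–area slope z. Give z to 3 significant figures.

0.291

Taking logs: ln S = ln c + z ln A, so z = (ln S₂ − ln S₁)/(ln A₂ − ln A₁).
z = ln(8/5) / ln(12.2/2.43) = ln(1.6) / ln(5.021) = 0.4700 / 1.6135 = 0.2913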